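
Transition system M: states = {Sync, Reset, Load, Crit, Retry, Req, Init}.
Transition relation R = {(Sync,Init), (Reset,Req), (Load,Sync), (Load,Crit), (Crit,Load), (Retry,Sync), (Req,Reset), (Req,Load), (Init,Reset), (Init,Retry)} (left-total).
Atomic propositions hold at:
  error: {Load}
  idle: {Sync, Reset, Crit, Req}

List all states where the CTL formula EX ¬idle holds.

{Sync, Crit, Req, Init}

Sat(¬idle) = {Load, Retry, Init}
Sat(EX ¬idle) = {s : some successor in {Load, Retry, Init}} = {Sync, Crit, Req, Init}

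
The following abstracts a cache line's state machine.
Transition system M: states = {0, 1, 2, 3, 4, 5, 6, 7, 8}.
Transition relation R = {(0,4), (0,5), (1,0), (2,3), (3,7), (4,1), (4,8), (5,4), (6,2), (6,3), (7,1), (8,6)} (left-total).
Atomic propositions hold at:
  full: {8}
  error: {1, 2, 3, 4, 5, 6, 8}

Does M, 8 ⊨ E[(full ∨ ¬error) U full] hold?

Sat(¬error) = {0, 7}
Sat(full ∨ ¬error) = {0, 7, 8}
E[(full ∨ ¬error) U full]: least fixpoint, start Z0 = Sat(full) = {8}, add states in Sat(full ∨ ¬error) with some successor in Z. Already a fixed point.
Sat(E[(full ∨ ¬error) U full]) = {8}
8 ∈ Sat(E[(full ∨ ¬error) U full]) = {8}, so the formula holds at 8.

Yes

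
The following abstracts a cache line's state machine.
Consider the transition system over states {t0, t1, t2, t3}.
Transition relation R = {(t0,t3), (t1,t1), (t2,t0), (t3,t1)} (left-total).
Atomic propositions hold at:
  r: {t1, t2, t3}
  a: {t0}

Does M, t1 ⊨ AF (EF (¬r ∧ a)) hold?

No

Sat(¬r) = {t0}
Sat(¬r ∧ a) = {t0}
EF (¬r ∧ a): least fixpoint, start Z0 = {t0}, add states with some successor in Z. Z1 = {t0, t2}; fixed.
Sat(EF (¬r ∧ a)) = {t0, t2}
AF (EF (¬r ∧ a)): least fixpoint, start Z0 = {t0, t2}, add states with every successor in Z. Already a fixed point.
Sat(AF (EF (¬r ∧ a))) = {t0, t2}
t1 ∉ Sat(AF (EF (¬r ∧ a))) = {t0, t2}, so the formula does not hold at t1.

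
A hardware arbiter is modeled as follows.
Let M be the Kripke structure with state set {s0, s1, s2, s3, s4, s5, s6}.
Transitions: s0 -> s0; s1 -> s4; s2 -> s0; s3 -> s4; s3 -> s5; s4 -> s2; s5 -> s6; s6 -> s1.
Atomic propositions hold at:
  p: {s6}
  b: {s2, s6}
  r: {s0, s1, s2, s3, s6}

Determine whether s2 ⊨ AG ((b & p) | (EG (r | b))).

Sat(b & p) = {s6}
Sat(r | b) = {s0, s1, s2, s3, s6}
EG (r | b): greatest fixpoint, start Z0 = {s0, s1, s2, s3, s6}, keep only states in Sat with some successor in Z. Z1 = {s0, s2, s6}; Z2 = {s0, s2}; fixed.
Sat(EG (r | b)) = {s0, s2}
Sat((b & p) | (EG (r | b))) = {s0, s2, s6}
AG ((b & p) | (EG (r | b))): greatest fixpoint, start Z0 = {s0, s2, s6}, keep only states in Sat with every successor in Z. Z1 = {s0, s2}; fixed.
Sat(AG ((b & p) | (EG (r | b)))) = {s0, s2}
s2 ∈ Sat(AG ((b & p) | (EG (r | b)))) = {s0, s2}, so the formula holds at s2.

Yes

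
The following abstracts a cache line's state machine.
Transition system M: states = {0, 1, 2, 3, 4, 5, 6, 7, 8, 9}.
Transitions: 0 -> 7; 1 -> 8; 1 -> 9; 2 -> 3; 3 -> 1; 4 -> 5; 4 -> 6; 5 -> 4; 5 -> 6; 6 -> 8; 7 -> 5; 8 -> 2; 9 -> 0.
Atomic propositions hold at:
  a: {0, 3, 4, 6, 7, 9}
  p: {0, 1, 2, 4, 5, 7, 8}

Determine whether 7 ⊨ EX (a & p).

Sat(a & p) = {0, 4, 7}
Sat(EX (a & p)) = {s : some successor in {0, 4, 7}} = {0, 5, 9}
7 ∉ Sat(EX (a & p)) = {0, 5, 9}, so the formula does not hold at 7.

No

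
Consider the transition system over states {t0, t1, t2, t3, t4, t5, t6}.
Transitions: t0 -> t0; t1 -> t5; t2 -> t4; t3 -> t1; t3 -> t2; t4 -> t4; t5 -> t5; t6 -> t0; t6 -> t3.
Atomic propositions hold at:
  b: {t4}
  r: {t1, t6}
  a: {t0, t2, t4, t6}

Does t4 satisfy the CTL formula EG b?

Yes

EG b: greatest fixpoint, start Z0 = {t4}, keep only states in Sat with some successor in Z. Already a fixed point.
Sat(EG b) = {t4}
t4 ∈ Sat(EG b) = {t4}, so the formula holds at t4.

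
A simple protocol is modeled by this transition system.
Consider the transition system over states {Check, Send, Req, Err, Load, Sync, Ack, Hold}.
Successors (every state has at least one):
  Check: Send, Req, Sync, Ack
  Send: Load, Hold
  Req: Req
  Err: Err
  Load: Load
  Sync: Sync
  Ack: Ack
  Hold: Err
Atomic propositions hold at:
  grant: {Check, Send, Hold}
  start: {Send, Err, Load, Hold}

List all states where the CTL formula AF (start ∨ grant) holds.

Sat(start ∨ grant) = {Check, Send, Err, Load, Hold}
AF (start ∨ grant): least fixpoint, start Z0 = {Check, Send, Err, Load, Hold}, add states with every successor in Z. Already a fixed point.
Sat(AF (start ∨ grant)) = {Check, Send, Err, Load, Hold}

{Check, Send, Err, Load, Hold}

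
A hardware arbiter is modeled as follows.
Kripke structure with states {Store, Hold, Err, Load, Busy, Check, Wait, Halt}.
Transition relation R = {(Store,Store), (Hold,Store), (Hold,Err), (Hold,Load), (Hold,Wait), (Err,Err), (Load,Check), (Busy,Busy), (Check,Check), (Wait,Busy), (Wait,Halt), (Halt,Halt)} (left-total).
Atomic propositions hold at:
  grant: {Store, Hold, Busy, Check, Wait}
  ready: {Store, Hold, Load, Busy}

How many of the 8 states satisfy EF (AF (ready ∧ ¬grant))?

2

Sat(¬grant) = {Err, Load, Halt}
Sat(ready ∧ ¬grant) = {Load}
AF (ready ∧ ¬grant): least fixpoint, start Z0 = {Load}, add states with every successor in Z. Already a fixed point.
Sat(AF (ready ∧ ¬grant)) = {Load}
EF (AF (ready ∧ ¬grant)): least fixpoint, start Z0 = {Load}, add states with some successor in Z. Z1 = {Hold, Load}; fixed.
Sat(EF (AF (ready ∧ ¬grant))) = {Hold, Load}
|Sat(EF (AF (ready ∧ ¬grant)))| = |{Hold, Load}| = 2.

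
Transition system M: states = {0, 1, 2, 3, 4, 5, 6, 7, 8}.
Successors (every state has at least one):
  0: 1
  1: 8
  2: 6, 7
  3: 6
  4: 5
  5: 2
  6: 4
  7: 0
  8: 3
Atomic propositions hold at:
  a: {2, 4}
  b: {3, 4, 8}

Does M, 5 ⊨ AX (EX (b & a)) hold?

No

Sat(b & a) = {4}
Sat(EX (b & a)) = {s : some successor in {4}} = {6}
Sat(AX (EX (b & a))) = {s : every successor in {6}} = {3}
5 ∉ Sat(AX (EX (b & a))) = {3}, so the formula does not hold at 5.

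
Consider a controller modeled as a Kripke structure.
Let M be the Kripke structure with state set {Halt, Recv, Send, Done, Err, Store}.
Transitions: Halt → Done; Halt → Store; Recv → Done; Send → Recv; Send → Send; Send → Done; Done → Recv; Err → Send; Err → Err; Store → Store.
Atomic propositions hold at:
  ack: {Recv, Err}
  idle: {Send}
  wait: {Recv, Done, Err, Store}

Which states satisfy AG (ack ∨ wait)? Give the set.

Sat(ack ∨ wait) = {Recv, Done, Err, Store}
AG (ack ∨ wait): greatest fixpoint, start Z0 = {Recv, Done, Err, Store}, keep only states in Sat with every successor in Z. Z1 = {Recv, Done, Store}; fixed.
Sat(AG (ack ∨ wait)) = {Recv, Done, Store}

{Recv, Done, Store}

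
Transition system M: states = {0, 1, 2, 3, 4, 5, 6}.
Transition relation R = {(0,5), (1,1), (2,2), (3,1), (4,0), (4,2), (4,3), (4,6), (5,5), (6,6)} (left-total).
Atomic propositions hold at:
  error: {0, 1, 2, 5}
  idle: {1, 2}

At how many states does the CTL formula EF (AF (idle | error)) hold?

Sat(idle | error) = {0, 1, 2, 5}
AF (idle | error): least fixpoint, start Z0 = {0, 1, 2, 5}, add states with every successor in Z. Z1 = {0, 1, 2, 3, 5}; fixed.
Sat(AF (idle | error)) = {0, 1, 2, 3, 5}
EF (AF (idle | error)): least fixpoint, start Z0 = {0, 1, 2, 3, 5}, add states with some successor in Z. Z1 = {0, 1, 2, 3, 4, 5}; fixed.
Sat(EF (AF (idle | error))) = {0, 1, 2, 3, 4, 5}
|Sat(EF (AF (idle | error)))| = |{0, 1, 2, 3, 4, 5}| = 6.

6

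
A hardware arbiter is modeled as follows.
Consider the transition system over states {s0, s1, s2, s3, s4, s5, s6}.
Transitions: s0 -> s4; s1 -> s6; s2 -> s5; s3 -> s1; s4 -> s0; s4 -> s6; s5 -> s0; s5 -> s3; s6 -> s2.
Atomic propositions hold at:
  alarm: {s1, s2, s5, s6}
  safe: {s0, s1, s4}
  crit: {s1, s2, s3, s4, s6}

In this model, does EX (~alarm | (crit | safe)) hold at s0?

Sat(~alarm) = {s0, s3, s4}
Sat(crit | safe) = {s0, s1, s2, s3, s4, s6}
Sat(~alarm | (crit | safe)) = {s0, s1, s2, s3, s4, s6}
Sat(EX (~alarm | (crit | safe))) = {s : some successor in {s0, s1, s2, s3, s4, s6}} = {s0, s1, s3, s4, s5, s6}
s0 ∈ Sat(EX (~alarm | (crit | safe))) = {s0, s1, s3, s4, s5, s6}, so the formula holds at s0.

Yes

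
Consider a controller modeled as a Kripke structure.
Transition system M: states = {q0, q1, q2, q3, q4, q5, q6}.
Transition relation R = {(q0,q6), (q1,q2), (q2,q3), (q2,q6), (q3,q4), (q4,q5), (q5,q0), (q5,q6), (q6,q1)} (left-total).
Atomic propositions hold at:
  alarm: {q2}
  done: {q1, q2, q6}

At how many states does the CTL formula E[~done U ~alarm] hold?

6

Sat(~done) = {q0, q3, q4, q5}
Sat(~alarm) = {q0, q1, q3, q4, q5, q6}
E[~done U ~alarm]: least fixpoint, start Z0 = Sat(~alarm) = {q0, q1, q3, q4, q5, q6}, add states in Sat(~done) with some successor in Z. Already a fixed point.
Sat(E[~done U ~alarm]) = {q0, q1, q3, q4, q5, q6}
|Sat(E[~done U ~alarm])| = |{q0, q1, q3, q4, q5, q6}| = 6.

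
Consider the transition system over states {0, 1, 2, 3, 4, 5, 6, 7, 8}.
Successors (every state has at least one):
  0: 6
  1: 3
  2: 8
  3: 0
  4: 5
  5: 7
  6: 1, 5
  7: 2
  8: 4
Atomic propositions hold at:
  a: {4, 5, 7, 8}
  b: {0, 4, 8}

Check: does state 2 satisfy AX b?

Yes

Sat(AX b) = {s : every successor in {0, 4, 8}} = {2, 3, 8}
2 ∈ Sat(AX b) = {2, 3, 8}, so the formula holds at 2.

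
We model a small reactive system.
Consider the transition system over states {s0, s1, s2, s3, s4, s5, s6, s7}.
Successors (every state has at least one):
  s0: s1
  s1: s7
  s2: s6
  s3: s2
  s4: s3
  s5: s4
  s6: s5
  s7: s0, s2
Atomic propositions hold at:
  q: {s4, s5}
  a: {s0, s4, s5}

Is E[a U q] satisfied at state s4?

E[a U q]: least fixpoint, start Z0 = Sat(q) = {s4, s5}, add states in Sat(a) with some successor in Z. Already a fixed point.
Sat(E[a U q]) = {s4, s5}
s4 ∈ Sat(E[a U q]) = {s4, s5}, so the formula holds at s4.

Yes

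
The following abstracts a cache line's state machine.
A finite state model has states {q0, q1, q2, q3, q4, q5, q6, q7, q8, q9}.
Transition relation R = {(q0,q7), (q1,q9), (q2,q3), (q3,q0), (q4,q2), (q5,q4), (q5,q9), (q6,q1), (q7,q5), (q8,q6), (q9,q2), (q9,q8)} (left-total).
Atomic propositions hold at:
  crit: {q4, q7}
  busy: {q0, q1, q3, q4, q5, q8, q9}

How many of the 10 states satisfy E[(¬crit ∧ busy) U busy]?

Sat(¬crit) = {q0, q1, q2, q3, q5, q6, q8, q9}
Sat(¬crit ∧ busy) = {q0, q1, q3, q5, q8, q9}
E[(¬crit ∧ busy) U busy]: least fixpoint, start Z0 = Sat(busy) = {q0, q1, q3, q4, q5, q8, q9}, add states in Sat(¬crit ∧ busy) with some successor in Z. Already a fixed point.
Sat(E[(¬crit ∧ busy) U busy]) = {q0, q1, q3, q4, q5, q8, q9}
|Sat(E[(¬crit ∧ busy) U busy])| = |{q0, q1, q3, q4, q5, q8, q9}| = 7.

7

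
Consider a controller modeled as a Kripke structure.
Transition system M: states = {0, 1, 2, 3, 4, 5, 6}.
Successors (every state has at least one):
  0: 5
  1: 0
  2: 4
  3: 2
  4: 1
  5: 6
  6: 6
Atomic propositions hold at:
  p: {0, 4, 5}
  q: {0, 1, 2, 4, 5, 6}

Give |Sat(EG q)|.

EG q: greatest fixpoint, start Z0 = {0, 1, 2, 4, 5, 6}, keep only states in Sat with some successor in Z. Already a fixed point.
Sat(EG q) = {0, 1, 2, 4, 5, 6}
|Sat(EG q)| = |{0, 1, 2, 4, 5, 6}| = 6.

6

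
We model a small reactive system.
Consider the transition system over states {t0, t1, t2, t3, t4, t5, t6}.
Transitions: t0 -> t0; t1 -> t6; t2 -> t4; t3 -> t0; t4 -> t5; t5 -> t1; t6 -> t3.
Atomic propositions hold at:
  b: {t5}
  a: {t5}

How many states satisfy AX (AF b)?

2

AF b: least fixpoint, start Z0 = {t5}, add states with every successor in Z. Z1 = {t4, t5}; Z2 = {t2, t4, t5}; fixed.
Sat(AF b) = {t2, t4, t5}
Sat(AX (AF b)) = {s : every successor in {t2, t4, t5}} = {t2, t4}
|Sat(AX (AF b))| = |{t2, t4}| = 2.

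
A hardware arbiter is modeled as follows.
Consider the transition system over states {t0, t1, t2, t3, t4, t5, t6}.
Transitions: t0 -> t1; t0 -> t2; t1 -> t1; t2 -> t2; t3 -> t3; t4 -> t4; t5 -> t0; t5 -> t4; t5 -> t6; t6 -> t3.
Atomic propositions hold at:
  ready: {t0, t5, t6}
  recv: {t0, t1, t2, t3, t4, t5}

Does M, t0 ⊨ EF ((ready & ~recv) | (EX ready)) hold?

Sat(~recv) = {t6}
Sat(ready & ~recv) = {t6}
Sat(EX ready) = {s : some successor in {t0, t5, t6}} = {t5}
Sat((ready & ~recv) | (EX ready)) = {t5, t6}
EF ((ready & ~recv) | (EX ready)): least fixpoint, start Z0 = {t5, t6}, add states with some successor in Z. Already a fixed point.
Sat(EF ((ready & ~recv) | (EX ready))) = {t5, t6}
t0 ∉ Sat(EF ((ready & ~recv) | (EX ready))) = {t5, t6}, so the formula does not hold at t0.

No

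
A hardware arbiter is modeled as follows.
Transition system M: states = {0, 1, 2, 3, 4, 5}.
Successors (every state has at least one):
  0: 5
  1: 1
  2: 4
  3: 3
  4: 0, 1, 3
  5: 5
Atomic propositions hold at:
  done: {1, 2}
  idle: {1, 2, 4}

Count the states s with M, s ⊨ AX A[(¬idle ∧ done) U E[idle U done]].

2

Sat(¬idle) = {0, 3, 5}
Sat(¬idle ∧ done) = ∅
E[idle U done]: least fixpoint, start Z0 = Sat(done) = {1, 2}, add states in Sat(idle) with some successor in Z. Z1 = {1, 2, 4}; fixed.
Sat(E[idle U done]) = {1, 2, 4}
A[(¬idle ∧ done) U E[idle U done]]: least fixpoint, start Z0 = Sat(E[idle U done]) = {1, 2, 4}, add states in Sat(¬idle ∧ done) with every successor in Z. Already a fixed point.
Sat(A[(¬idle ∧ done) U E[idle U done]]) = {1, 2, 4}
Sat(AX A[(¬idle ∧ done) U E[idle U done]]) = {s : every successor in {1, 2, 4}} = {1, 2}
|Sat(AX A[(¬idle ∧ done) U E[idle U done]])| = |{1, 2}| = 2.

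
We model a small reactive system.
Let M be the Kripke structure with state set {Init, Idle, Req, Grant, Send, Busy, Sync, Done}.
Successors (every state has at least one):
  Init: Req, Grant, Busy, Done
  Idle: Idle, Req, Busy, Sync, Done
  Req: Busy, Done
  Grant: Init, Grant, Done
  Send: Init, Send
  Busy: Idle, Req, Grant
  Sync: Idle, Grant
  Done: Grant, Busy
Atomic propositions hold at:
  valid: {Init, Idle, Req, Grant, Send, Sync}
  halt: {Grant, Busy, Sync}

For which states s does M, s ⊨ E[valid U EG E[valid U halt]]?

{Init, Idle, Req, Grant, Send, Busy, Sync}

E[valid U halt]: least fixpoint, start Z0 = Sat(halt) = {Grant, Busy, Sync}, add states in Sat(valid) with some successor in Z. Z1 = {Init, Idle, Req, Grant, Busy, Sync}; Z2 = {Init, Idle, Req, Grant, Send, Busy, Sync}; fixed.
Sat(E[valid U halt]) = {Init, Idle, Req, Grant, Send, Busy, Sync}
EG E[valid U halt]: greatest fixpoint, start Z0 = {Init, Idle, Req, Grant, Send, Busy, Sync}, keep only states in Sat with some successor in Z. Already a fixed point.
Sat(EG E[valid U halt]) = {Init, Idle, Req, Grant, Send, Busy, Sync}
E[valid U EG E[valid U halt]]: least fixpoint, start Z0 = Sat(EG E[valid U halt]) = {Init, Idle, Req, Grant, Send, Busy, Sync}, add states in Sat(valid) with some successor in Z. Already a fixed point.
Sat(E[valid U EG E[valid U halt]]) = {Init, Idle, Req, Grant, Send, Busy, Sync}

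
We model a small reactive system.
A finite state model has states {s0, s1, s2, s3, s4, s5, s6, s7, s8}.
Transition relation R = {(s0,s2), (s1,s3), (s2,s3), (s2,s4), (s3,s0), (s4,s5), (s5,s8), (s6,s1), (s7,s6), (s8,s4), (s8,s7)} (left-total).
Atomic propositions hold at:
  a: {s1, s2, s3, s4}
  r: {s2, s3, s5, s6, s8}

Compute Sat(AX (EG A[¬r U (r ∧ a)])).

Sat(¬r) = {s0, s1, s4, s7}
Sat(r ∧ a) = {s2, s3}
A[¬r U (r ∧ a)]: least fixpoint, start Z0 = Sat((r ∧ a)) = {s2, s3}, add states in Sat(¬r) with every successor in Z. Z1 = {s0, s1, s2, s3}; fixed.
Sat(A[¬r U (r ∧ a)]) = {s0, s1, s2, s3}
EG A[¬r U (r ∧ a)]: greatest fixpoint, start Z0 = {s0, s1, s2, s3}, keep only states in Sat with some successor in Z. Already a fixed point.
Sat(EG A[¬r U (r ∧ a)]) = {s0, s1, s2, s3}
Sat(AX (EG A[¬r U (r ∧ a)])) = {s : every successor in {s0, s1, s2, s3}} = {s0, s1, s3, s6}

{s0, s1, s3, s6}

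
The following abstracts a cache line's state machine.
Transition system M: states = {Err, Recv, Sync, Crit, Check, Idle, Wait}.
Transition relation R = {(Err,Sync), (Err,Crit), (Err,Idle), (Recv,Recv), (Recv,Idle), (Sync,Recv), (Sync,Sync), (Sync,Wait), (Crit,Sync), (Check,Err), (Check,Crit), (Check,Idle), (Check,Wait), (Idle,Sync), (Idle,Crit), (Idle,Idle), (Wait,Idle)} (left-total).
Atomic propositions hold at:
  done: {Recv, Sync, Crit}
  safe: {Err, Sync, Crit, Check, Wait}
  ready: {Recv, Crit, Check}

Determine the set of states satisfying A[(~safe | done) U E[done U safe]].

{Err, Sync, Crit, Check, Wait}

Sat(~safe) = {Recv, Idle}
Sat(~safe | done) = {Recv, Sync, Crit, Idle}
E[done U safe]: least fixpoint, start Z0 = Sat(safe) = {Err, Sync, Crit, Check, Wait}, add states in Sat(done) with some successor in Z. Already a fixed point.
Sat(E[done U safe]) = {Err, Sync, Crit, Check, Wait}
A[(~safe | done) U E[done U safe]]: least fixpoint, start Z0 = Sat(E[done U safe]) = {Err, Sync, Crit, Check, Wait}, add states in Sat(~safe | done) with every successor in Z. Already a fixed point.
Sat(A[(~safe | done) U E[done U safe]]) = {Err, Sync, Crit, Check, Wait}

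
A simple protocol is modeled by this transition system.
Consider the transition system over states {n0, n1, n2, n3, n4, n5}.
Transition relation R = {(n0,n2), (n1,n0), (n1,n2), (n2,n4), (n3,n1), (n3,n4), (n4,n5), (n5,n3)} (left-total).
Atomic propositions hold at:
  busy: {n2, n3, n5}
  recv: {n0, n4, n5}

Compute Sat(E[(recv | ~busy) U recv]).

Sat(~busy) = {n0, n1, n4}
Sat(recv | ~busy) = {n0, n1, n4, n5}
E[(recv | ~busy) U recv]: least fixpoint, start Z0 = Sat(recv) = {n0, n4, n5}, add states in Sat(recv | ~busy) with some successor in Z. Z1 = {n0, n1, n4, n5}; fixed.
Sat(E[(recv | ~busy) U recv]) = {n0, n1, n4, n5}

{n0, n1, n4, n5}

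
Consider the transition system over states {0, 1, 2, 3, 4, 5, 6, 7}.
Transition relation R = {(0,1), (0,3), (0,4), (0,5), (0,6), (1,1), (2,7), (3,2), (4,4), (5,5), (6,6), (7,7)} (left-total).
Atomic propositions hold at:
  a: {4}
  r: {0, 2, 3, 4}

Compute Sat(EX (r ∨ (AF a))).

{0, 3, 4}

AF a: least fixpoint, start Z0 = {4}, add states with every successor in Z. Already a fixed point.
Sat(AF a) = {4}
Sat(r ∨ (AF a)) = {0, 2, 3, 4}
Sat(EX (r ∨ (AF a))) = {s : some successor in {0, 2, 3, 4}} = {0, 3, 4}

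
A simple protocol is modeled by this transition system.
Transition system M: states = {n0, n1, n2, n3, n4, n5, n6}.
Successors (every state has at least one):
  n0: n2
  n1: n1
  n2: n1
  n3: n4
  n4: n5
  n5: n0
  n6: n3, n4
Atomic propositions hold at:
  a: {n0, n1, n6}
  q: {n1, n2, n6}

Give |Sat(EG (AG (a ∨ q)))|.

Sat(a ∨ q) = {n0, n1, n2, n6}
AG (a ∨ q): greatest fixpoint, start Z0 = {n0, n1, n2, n6}, keep only states in Sat with every successor in Z. Z1 = {n0, n1, n2}; fixed.
Sat(AG (a ∨ q)) = {n0, n1, n2}
EG (AG (a ∨ q)): greatest fixpoint, start Z0 = {n0, n1, n2}, keep only states in Sat with some successor in Z. Already a fixed point.
Sat(EG (AG (a ∨ q))) = {n0, n1, n2}
|Sat(EG (AG (a ∨ q)))| = |{n0, n1, n2}| = 3.

3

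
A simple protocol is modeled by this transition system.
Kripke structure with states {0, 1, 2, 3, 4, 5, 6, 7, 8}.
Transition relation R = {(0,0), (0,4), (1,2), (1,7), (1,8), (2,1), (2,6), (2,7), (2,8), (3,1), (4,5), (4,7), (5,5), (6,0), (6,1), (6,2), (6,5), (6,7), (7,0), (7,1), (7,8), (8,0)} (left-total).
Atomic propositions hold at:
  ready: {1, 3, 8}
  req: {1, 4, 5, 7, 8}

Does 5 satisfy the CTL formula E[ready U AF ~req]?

No

Sat(~req) = {0, 2, 3, 6}
AF ~req: least fixpoint, start Z0 = {0, 2, 3, 6}, add states with every successor in Z. Z1 = {0, 2, 3, 6, 8}; fixed.
Sat(AF ~req) = {0, 2, 3, 6, 8}
E[ready U AF ~req]: least fixpoint, start Z0 = Sat(AF ~req) = {0, 2, 3, 6, 8}, add states in Sat(ready) with some successor in Z. Z1 = {0, 1, 2, 3, 6, 8}; fixed.
Sat(E[ready U AF ~req]) = {0, 1, 2, 3, 6, 8}
5 ∉ Sat(E[ready U AF ~req]) = {0, 1, 2, 3, 6, 8}, so the formula does not hold at 5.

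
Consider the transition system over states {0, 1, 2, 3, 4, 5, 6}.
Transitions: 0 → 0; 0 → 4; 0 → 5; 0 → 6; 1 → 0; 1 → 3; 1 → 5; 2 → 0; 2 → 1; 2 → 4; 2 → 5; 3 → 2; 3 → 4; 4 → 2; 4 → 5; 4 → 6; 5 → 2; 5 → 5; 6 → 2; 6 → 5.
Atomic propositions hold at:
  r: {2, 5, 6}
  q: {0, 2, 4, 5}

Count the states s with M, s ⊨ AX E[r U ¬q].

3

Sat(¬q) = {1, 3, 6}
E[r U ¬q]: least fixpoint, start Z0 = Sat(¬q) = {1, 3, 6}, add states in Sat(r) with some successor in Z. Z1 = {1, 2, 3, 6}; Z2 = {1, 2, 3, 5, 6}; fixed.
Sat(E[r U ¬q]) = {1, 2, 3, 5, 6}
Sat(AX E[r U ¬q]) = {s : every successor in {1, 2, 3, 5, 6}} = {4, 5, 6}
|Sat(AX E[r U ¬q])| = |{4, 5, 6}| = 3.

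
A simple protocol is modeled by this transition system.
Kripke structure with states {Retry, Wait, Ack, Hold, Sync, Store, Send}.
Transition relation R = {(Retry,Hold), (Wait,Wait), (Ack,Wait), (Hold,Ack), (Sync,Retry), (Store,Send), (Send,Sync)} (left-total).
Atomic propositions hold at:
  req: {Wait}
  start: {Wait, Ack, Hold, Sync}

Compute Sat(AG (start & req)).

Sat(start & req) = {Wait}
AG (start & req): greatest fixpoint, start Z0 = {Wait}, keep only states in Sat with every successor in Z. Already a fixed point.
Sat(AG (start & req)) = {Wait}

{Wait}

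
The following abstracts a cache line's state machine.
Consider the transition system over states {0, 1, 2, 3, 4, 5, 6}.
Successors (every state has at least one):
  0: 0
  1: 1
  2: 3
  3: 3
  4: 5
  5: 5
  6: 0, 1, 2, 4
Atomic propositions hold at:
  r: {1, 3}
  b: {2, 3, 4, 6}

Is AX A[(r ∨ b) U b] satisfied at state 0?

Sat(r ∨ b) = {1, 2, 3, 4, 6}
A[(r ∨ b) U b]: least fixpoint, start Z0 = Sat(b) = {2, 3, 4, 6}, add states in Sat(r ∨ b) with every successor in Z. Already a fixed point.
Sat(A[(r ∨ b) U b]) = {2, 3, 4, 6}
Sat(AX A[(r ∨ b) U b]) = {s : every successor in {2, 3, 4, 6}} = {2, 3}
0 ∉ Sat(AX A[(r ∨ b) U b]) = {2, 3}, so the formula does not hold at 0.

No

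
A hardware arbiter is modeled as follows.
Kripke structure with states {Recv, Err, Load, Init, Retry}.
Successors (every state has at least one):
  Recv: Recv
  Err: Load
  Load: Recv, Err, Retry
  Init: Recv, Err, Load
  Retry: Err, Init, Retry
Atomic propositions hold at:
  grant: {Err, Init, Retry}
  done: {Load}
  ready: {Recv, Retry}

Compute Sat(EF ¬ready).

{Err, Load, Init, Retry}

Sat(¬ready) = {Err, Load, Init}
EF ¬ready: least fixpoint, start Z0 = {Err, Load, Init}, add states with some successor in Z. Z1 = {Err, Load, Init, Retry}; fixed.
Sat(EF ¬ready) = {Err, Load, Init, Retry}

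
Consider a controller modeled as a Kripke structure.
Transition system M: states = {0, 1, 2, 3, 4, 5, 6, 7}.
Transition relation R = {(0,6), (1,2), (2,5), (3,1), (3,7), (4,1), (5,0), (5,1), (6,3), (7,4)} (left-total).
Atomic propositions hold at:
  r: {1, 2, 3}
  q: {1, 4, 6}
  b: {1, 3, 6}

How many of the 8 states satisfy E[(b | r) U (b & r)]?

Sat(b | r) = {1, 2, 3, 6}
Sat(b & r) = {1, 3}
E[(b | r) U (b & r)]: least fixpoint, start Z0 = Sat((b & r)) = {1, 3}, add states in Sat(b | r) with some successor in Z. Z1 = {1, 3, 6}; fixed.
Sat(E[(b | r) U (b & r)]) = {1, 3, 6}
|Sat(E[(b | r) U (b & r)])| = |{1, 3, 6}| = 3.

3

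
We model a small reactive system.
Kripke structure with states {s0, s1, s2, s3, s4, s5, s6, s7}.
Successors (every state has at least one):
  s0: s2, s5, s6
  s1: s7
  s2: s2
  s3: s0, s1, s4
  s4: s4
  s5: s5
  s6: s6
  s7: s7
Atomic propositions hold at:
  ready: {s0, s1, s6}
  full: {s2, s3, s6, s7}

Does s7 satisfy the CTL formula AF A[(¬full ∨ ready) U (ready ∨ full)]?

Sat(¬full) = {s0, s1, s4, s5}
Sat(¬full ∨ ready) = {s0, s1, s4, s5, s6}
Sat(ready ∨ full) = {s0, s1, s2, s3, s6, s7}
A[(¬full ∨ ready) U (ready ∨ full)]: least fixpoint, start Z0 = Sat((ready ∨ full)) = {s0, s1, s2, s3, s6, s7}, add states in Sat(¬full ∨ ready) with every successor in Z. Already a fixed point.
Sat(A[(¬full ∨ ready) U (ready ∨ full)]) = {s0, s1, s2, s3, s6, s7}
AF A[(¬full ∨ ready) U (ready ∨ full)]: least fixpoint, start Z0 = {s0, s1, s2, s3, s6, s7}, add states with every successor in Z. Already a fixed point.
Sat(AF A[(¬full ∨ ready) U (ready ∨ full)]) = {s0, s1, s2, s3, s6, s7}
s7 ∈ Sat(AF A[(¬full ∨ ready) U (ready ∨ full)]) = {s0, s1, s2, s3, s6, s7}, so the formula holds at s7.

Yes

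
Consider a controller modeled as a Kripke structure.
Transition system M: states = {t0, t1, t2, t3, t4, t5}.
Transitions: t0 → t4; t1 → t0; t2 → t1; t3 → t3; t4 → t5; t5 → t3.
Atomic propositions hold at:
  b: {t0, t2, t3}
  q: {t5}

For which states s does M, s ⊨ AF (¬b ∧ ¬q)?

Sat(¬b) = {t1, t4, t5}
Sat(¬q) = {t0, t1, t2, t3, t4}
Sat(¬b ∧ ¬q) = {t1, t4}
AF (¬b ∧ ¬q): least fixpoint, start Z0 = {t1, t4}, add states with every successor in Z. Z1 = {t0, t1, t2, t4}; fixed.
Sat(AF (¬b ∧ ¬q)) = {t0, t1, t2, t4}

{t0, t1, t2, t4}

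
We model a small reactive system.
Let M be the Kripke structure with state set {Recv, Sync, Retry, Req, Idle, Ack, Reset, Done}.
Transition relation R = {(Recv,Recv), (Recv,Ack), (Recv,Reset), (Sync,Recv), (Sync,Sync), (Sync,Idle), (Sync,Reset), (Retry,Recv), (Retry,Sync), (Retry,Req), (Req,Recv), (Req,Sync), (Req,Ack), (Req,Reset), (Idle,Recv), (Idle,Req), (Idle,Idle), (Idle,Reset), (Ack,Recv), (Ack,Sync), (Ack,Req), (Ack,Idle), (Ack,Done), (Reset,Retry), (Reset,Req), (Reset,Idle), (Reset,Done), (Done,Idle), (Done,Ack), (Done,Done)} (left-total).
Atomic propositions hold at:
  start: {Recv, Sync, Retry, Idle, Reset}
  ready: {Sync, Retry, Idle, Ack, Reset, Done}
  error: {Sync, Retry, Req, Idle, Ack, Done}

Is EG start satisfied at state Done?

EG start: greatest fixpoint, start Z0 = {Recv, Sync, Retry, Idle, Reset}, keep only states in Sat with some successor in Z. Already a fixed point.
Sat(EG start) = {Recv, Sync, Retry, Idle, Reset}
Done ∉ Sat(EG start) = {Recv, Sync, Retry, Idle, Reset}, so the formula does not hold at Done.

No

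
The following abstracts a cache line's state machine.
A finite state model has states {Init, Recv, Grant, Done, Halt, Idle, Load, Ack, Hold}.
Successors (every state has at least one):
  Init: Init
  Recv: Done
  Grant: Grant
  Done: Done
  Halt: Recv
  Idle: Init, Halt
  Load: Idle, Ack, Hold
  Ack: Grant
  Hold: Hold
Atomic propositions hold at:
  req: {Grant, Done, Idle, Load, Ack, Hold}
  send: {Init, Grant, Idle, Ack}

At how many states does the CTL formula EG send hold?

4

EG send: greatest fixpoint, start Z0 = {Init, Grant, Idle, Ack}, keep only states in Sat with some successor in Z. Already a fixed point.
Sat(EG send) = {Init, Grant, Idle, Ack}
|Sat(EG send)| = |{Init, Grant, Idle, Ack}| = 4.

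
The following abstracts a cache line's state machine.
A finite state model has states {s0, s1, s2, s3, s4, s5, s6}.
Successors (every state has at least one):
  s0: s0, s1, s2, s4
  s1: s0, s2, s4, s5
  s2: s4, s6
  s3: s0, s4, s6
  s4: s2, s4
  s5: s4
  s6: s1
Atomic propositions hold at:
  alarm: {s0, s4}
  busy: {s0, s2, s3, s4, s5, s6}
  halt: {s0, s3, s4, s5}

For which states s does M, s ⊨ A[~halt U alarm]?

{s0, s4}

Sat(~halt) = {s1, s2, s6}
A[~halt U alarm]: least fixpoint, start Z0 = Sat(alarm) = {s0, s4}, add states in Sat(~halt) with every successor in Z. Already a fixed point.
Sat(A[~halt U alarm]) = {s0, s4}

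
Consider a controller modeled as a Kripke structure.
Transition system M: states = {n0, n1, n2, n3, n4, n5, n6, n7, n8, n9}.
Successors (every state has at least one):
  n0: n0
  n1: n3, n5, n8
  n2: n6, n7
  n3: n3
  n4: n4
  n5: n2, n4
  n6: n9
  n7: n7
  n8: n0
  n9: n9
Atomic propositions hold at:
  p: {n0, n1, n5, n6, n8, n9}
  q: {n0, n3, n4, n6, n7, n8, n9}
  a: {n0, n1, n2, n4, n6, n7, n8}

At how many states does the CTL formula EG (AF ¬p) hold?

5

Sat(¬p) = {n2, n3, n4, n7}
AF ¬p: least fixpoint, start Z0 = {n2, n3, n4, n7}, add states with every successor in Z. Z1 = {n2, n3, n4, n5, n7}; fixed.
Sat(AF ¬p) = {n2, n3, n4, n5, n7}
EG (AF ¬p): greatest fixpoint, start Z0 = {n2, n3, n4, n5, n7}, keep only states in Sat with some successor in Z. Already a fixed point.
Sat(EG (AF ¬p)) = {n2, n3, n4, n5, n7}
|Sat(EG (AF ¬p))| = |{n2, n3, n4, n5, n7}| = 5.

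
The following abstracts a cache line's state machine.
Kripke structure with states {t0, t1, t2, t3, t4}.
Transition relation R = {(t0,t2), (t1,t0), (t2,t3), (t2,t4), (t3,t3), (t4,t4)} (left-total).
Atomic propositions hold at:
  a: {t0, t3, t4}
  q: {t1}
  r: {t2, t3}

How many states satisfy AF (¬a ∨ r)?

Sat(¬a) = {t1, t2}
Sat(¬a ∨ r) = {t1, t2, t3}
AF (¬a ∨ r): least fixpoint, start Z0 = {t1, t2, t3}, add states with every successor in Z. Z1 = {t0, t1, t2, t3}; fixed.
Sat(AF (¬a ∨ r)) = {t0, t1, t2, t3}
|Sat(AF (¬a ∨ r))| = |{t0, t1, t2, t3}| = 4.

4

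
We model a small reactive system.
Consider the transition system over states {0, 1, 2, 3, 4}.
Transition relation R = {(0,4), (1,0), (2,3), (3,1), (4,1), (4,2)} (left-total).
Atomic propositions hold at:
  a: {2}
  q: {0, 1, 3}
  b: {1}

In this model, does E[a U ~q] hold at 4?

Yes

Sat(~q) = {2, 4}
E[a U ~q]: least fixpoint, start Z0 = Sat(~q) = {2, 4}, add states in Sat(a) with some successor in Z. Already a fixed point.
Sat(E[a U ~q]) = {2, 4}
4 ∈ Sat(E[a U ~q]) = {2, 4}, so the formula holds at 4.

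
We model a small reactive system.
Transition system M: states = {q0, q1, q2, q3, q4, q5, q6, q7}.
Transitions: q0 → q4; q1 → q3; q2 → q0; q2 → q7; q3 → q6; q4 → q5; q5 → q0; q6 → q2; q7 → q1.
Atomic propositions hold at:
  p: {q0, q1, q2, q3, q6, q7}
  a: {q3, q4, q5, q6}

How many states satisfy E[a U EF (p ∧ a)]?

Sat(p ∧ a) = {q3, q6}
EF (p ∧ a): least fixpoint, start Z0 = {q3, q6}, add states with some successor in Z. Z1 = {q1, q3, q6}; Z2 = {q1, q3, q6, q7}; Z3 = {q1, q2, q3, q6, q7}; fixed.
Sat(EF (p ∧ a)) = {q1, q2, q3, q6, q7}
E[a U EF (p ∧ a)]: least fixpoint, start Z0 = Sat(EF (p ∧ a)) = {q1, q2, q3, q6, q7}, add states in Sat(a) with some successor in Z. Already a fixed point.
Sat(E[a U EF (p ∧ a)]) = {q1, q2, q3, q6, q7}
|Sat(E[a U EF (p ∧ a)])| = |{q1, q2, q3, q6, q7}| = 5.

5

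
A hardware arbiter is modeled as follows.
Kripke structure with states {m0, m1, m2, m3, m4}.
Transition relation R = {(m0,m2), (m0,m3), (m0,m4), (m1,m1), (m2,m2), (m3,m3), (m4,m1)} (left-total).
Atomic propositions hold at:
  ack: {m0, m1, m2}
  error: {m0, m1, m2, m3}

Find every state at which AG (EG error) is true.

EG error: greatest fixpoint, start Z0 = {m0, m1, m2, m3}, keep only states in Sat with some successor in Z. Already a fixed point.
Sat(EG error) = {m0, m1, m2, m3}
AG (EG error): greatest fixpoint, start Z0 = {m0, m1, m2, m3}, keep only states in Sat with every successor in Z. Z1 = {m1, m2, m3}; fixed.
Sat(AG (EG error)) = {m1, m2, m3}

{m1, m2, m3}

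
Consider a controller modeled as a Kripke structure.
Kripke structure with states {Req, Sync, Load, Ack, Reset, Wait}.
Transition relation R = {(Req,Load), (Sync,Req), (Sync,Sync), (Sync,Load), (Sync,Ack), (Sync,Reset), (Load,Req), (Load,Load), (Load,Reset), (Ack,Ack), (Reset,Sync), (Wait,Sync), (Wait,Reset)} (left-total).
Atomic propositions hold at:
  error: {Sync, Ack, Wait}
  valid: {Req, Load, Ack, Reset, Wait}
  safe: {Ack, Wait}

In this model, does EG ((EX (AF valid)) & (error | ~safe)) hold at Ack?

AF valid: least fixpoint, start Z0 = {Req, Load, Ack, Reset, Wait}, add states with every successor in Z. Already a fixed point.
Sat(AF valid) = {Req, Load, Ack, Reset, Wait}
Sat(EX (AF valid)) = {s : some successor in {Req, Load, Ack, Reset, Wait}} = {Req, Sync, Load, Ack, Wait}
Sat(~safe) = {Req, Sync, Load, Reset}
Sat(error | ~safe) = {Req, Sync, Load, Ack, Reset, Wait}
Sat((EX (AF valid)) & (error | ~safe)) = {Req, Sync, Load, Ack, Wait}
EG ((EX (AF valid)) & (error | ~safe)): greatest fixpoint, start Z0 = {Req, Sync, Load, Ack, Wait}, keep only states in Sat with some successor in Z. Already a fixed point.
Sat(EG ((EX (AF valid)) & (error | ~safe))) = {Req, Sync, Load, Ack, Wait}
Ack ∈ Sat(EG ((EX (AF valid)) & (error | ~safe))) = {Req, Sync, Load, Ack, Wait}, so the formula holds at Ack.

Yes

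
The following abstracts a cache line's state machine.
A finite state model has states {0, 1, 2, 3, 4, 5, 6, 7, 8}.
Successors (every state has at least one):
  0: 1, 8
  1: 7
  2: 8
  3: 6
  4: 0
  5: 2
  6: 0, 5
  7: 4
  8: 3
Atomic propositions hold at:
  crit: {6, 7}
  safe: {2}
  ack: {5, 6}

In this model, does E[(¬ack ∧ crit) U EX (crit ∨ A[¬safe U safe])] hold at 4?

No

Sat(¬ack) = {0, 1, 2, 3, 4, 7, 8}
Sat(¬ack ∧ crit) = {7}
Sat(¬safe) = {0, 1, 3, 4, 5, 6, 7, 8}
A[¬safe U safe]: least fixpoint, start Z0 = Sat(safe) = {2}, add states in Sat(¬safe) with every successor in Z. Z1 = {2, 5}; fixed.
Sat(A[¬safe U safe]) = {2, 5}
Sat(crit ∨ A[¬safe U safe]) = {2, 5, 6, 7}
Sat(EX (crit ∨ A[¬safe U safe])) = {s : some successor in {2, 5, 6, 7}} = {1, 3, 5, 6}
E[(¬ack ∧ crit) U EX (crit ∨ A[¬safe U safe])]: least fixpoint, start Z0 = Sat(EX (crit ∨ A[¬safe U safe])) = {1, 3, 5, 6}, add states in Sat(¬ack ∧ crit) with some successor in Z. Already a fixed point.
Sat(E[(¬ack ∧ crit) U EX (crit ∨ A[¬safe U safe])]) = {1, 3, 5, 6}
4 ∉ Sat(E[(¬ack ∧ crit) U EX (crit ∨ A[¬safe U safe])]) = {1, 3, 5, 6}, so the formula does not hold at 4.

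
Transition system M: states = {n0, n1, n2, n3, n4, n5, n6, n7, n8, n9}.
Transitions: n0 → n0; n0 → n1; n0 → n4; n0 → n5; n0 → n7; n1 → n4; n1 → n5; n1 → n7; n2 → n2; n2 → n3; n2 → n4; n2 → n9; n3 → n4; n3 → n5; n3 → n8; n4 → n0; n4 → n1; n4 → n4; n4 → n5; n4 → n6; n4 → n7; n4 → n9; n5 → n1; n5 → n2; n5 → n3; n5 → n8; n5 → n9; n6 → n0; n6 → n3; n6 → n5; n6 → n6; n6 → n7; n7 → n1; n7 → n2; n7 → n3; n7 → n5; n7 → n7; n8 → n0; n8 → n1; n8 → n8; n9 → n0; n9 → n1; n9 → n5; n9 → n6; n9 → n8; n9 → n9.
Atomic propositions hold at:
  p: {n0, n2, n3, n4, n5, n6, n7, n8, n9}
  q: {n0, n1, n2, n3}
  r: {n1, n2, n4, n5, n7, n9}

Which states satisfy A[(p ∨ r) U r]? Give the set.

Sat(p ∨ r) = {n0, n1, n2, n3, n4, n5, n6, n7, n8, n9}
A[(p ∨ r) U r]: least fixpoint, start Z0 = Sat(r) = {n1, n2, n4, n5, n7, n9}, add states in Sat(p ∨ r) with every successor in Z. Already a fixed point.
Sat(A[(p ∨ r) U r]) = {n1, n2, n4, n5, n7, n9}

{n1, n2, n4, n5, n7, n9}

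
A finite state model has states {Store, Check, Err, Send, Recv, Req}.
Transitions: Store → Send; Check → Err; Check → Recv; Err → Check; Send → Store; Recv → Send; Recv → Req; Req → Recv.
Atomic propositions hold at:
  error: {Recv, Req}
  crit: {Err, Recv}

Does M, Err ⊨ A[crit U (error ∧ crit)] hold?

Sat(error ∧ crit) = {Recv}
A[crit U (error ∧ crit)]: least fixpoint, start Z0 = Sat((error ∧ crit)) = {Recv}, add states in Sat(crit) with every successor in Z. Already a fixed point.
Sat(A[crit U (error ∧ crit)]) = {Recv}
Err ∉ Sat(A[crit U (error ∧ crit)]) = {Recv}, so the formula does not hold at Err.

No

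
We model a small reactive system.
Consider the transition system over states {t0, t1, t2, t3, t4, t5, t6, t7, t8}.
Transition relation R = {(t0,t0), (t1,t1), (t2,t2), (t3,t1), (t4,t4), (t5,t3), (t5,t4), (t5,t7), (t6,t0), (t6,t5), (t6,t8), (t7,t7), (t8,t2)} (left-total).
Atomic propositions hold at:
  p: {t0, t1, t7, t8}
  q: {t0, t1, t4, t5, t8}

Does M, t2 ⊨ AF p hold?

AF p: least fixpoint, start Z0 = {t0, t1, t7, t8}, add states with every successor in Z. Z1 = {t0, t1, t3, t7, t8}; fixed.
Sat(AF p) = {t0, t1, t3, t7, t8}
t2 ∉ Sat(AF p) = {t0, t1, t3, t7, t8}, so the formula does not hold at t2.

No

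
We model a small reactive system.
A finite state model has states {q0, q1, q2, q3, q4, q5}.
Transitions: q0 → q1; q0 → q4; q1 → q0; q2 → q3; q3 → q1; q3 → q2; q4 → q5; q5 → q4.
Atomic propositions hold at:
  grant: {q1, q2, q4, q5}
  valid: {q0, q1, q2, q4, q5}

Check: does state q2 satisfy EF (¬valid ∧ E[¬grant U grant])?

Yes

Sat(¬valid) = {q3}
Sat(¬grant) = {q0, q3}
E[¬grant U grant]: least fixpoint, start Z0 = Sat(grant) = {q1, q2, q4, q5}, add states in Sat(¬grant) with some successor in Z. Z1 = {q0, q1, q2, q3, q4, q5}; fixed.
Sat(E[¬grant U grant]) = {q0, q1, q2, q3, q4, q5}
Sat(¬valid ∧ E[¬grant U grant]) = {q3}
EF (¬valid ∧ E[¬grant U grant]): least fixpoint, start Z0 = {q3}, add states with some successor in Z. Z1 = {q2, q3}; fixed.
Sat(EF (¬valid ∧ E[¬grant U grant])) = {q2, q3}
q2 ∈ Sat(EF (¬valid ∧ E[¬grant U grant])) = {q2, q3}, so the formula holds at q2.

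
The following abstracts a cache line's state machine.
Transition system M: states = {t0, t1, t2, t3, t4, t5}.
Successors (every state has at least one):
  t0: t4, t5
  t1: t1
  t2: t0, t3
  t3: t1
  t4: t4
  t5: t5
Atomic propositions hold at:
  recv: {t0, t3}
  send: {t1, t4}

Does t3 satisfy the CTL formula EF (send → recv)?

Yes

Sat(send → recv) = {t0, t2, t3, t5}
EF (send → recv): least fixpoint, start Z0 = {t0, t2, t3, t5}, add states with some successor in Z. Already a fixed point.
Sat(EF (send → recv)) = {t0, t2, t3, t5}
t3 ∈ Sat(EF (send → recv)) = {t0, t2, t3, t5}, so the formula holds at t3.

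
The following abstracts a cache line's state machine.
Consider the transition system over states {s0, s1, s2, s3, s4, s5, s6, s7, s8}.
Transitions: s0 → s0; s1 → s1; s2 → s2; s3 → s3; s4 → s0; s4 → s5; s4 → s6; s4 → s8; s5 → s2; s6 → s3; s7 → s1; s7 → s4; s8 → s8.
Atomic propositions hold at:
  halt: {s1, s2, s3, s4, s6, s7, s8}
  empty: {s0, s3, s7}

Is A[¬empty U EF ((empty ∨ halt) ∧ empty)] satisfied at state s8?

Sat(¬empty) = {s1, s2, s4, s5, s6, s8}
Sat(empty ∨ halt) = {s0, s1, s2, s3, s4, s6, s7, s8}
Sat((empty ∨ halt) ∧ empty) = {s0, s3, s7}
EF ((empty ∨ halt) ∧ empty): least fixpoint, start Z0 = {s0, s3, s7}, add states with some successor in Z. Z1 = {s0, s3, s4, s6, s7}; fixed.
Sat(EF ((empty ∨ halt) ∧ empty)) = {s0, s3, s4, s6, s7}
A[¬empty U EF ((empty ∨ halt) ∧ empty)]: least fixpoint, start Z0 = Sat(EF ((empty ∨ halt) ∧ empty)) = {s0, s3, s4, s6, s7}, add states in Sat(¬empty) with every successor in Z. Already a fixed point.
Sat(A[¬empty U EF ((empty ∨ halt) ∧ empty)]) = {s0, s3, s4, s6, s7}
s8 ∉ Sat(A[¬empty U EF ((empty ∨ halt) ∧ empty)]) = {s0, s3, s4, s6, s7}, so the formula does not hold at s8.

No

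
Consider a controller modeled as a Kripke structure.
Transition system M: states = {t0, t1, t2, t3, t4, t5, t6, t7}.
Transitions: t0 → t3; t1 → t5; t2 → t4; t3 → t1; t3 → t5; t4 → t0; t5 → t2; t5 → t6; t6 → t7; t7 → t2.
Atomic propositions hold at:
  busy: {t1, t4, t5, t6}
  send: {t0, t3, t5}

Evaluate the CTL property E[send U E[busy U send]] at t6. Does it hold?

No

E[busy U send]: least fixpoint, start Z0 = Sat(send) = {t0, t3, t5}, add states in Sat(busy) with some successor in Z. Z1 = {t0, t1, t3, t4, t5}; fixed.
Sat(E[busy U send]) = {t0, t1, t3, t4, t5}
E[send U E[busy U send]]: least fixpoint, start Z0 = Sat(E[busy U send]) = {t0, t1, t3, t4, t5}, add states in Sat(send) with some successor in Z. Already a fixed point.
Sat(E[send U E[busy U send]]) = {t0, t1, t3, t4, t5}
t6 ∉ Sat(E[send U E[busy U send]]) = {t0, t1, t3, t4, t5}, so the formula does not hold at t6.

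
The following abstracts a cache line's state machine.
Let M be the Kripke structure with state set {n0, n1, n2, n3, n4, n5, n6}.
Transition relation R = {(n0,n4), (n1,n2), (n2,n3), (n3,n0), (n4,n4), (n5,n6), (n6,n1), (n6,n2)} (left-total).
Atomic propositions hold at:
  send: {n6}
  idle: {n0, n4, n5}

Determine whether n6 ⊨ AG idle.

AG idle: greatest fixpoint, start Z0 = {n0, n4, n5}, keep only states in Sat with every successor in Z. Z1 = {n0, n4}; fixed.
Sat(AG idle) = {n0, n4}
n6 ∉ Sat(AG idle) = {n0, n4}, so the formula does not hold at n6.

No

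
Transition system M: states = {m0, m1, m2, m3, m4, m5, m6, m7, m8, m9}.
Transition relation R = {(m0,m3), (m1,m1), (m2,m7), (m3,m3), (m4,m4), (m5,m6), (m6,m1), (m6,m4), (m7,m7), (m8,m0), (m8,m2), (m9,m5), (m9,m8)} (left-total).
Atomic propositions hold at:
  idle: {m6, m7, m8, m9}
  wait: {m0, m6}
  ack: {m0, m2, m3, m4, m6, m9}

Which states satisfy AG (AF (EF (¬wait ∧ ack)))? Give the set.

Sat(¬wait) = {m1, m2, m3, m4, m5, m7, m8, m9}
Sat(¬wait ∧ ack) = {m2, m3, m4, m9}
EF (¬wait ∧ ack): least fixpoint, start Z0 = {m2, m3, m4, m9}, add states with some successor in Z. Z1 = {m0, m2, m3, m4, m6, m8, m9}; Z2 = {m0, m2, m3, m4, m5, m6, m8, m9}; fixed.
Sat(EF (¬wait ∧ ack)) = {m0, m2, m3, m4, m5, m6, m8, m9}
AF (EF (¬wait ∧ ack)): least fixpoint, start Z0 = {m0, m2, m3, m4, m5, m6, m8, m9}, add states with every successor in Z. Already a fixed point.
Sat(AF (EF (¬wait ∧ ack))) = {m0, m2, m3, m4, m5, m6, m8, m9}
AG (AF (EF (¬wait ∧ ack))): greatest fixpoint, start Z0 = {m0, m2, m3, m4, m5, m6, m8, m9}, keep only states in Sat with every successor in Z. Z1 = {m0, m3, m4, m5, m8, m9}; Z2 = {m0, m3, m4, m9}; Z3 = {m0, m3, m4}; fixed.
Sat(AG (AF (EF (¬wait ∧ ack)))) = {m0, m3, m4}

{m0, m3, m4}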